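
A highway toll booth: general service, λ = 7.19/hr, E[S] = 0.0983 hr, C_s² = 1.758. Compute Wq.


ρ = λ·E[S] = 7.19·0.0983 = 0.7068
E[S²] = E[S]²(1+C_s²) = 0.0983²·(1+1.758) = 0.026650
Wq = λ·E[S²]/(2(1−ρ)) = 7.19·0.026650/(2·0.2932) = 0.32674 hr

Final: 0.32674 hr


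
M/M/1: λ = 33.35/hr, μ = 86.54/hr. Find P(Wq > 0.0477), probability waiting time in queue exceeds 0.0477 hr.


ρ = 33.35/86.54 = 0.3854
P(Wq > t) = ρ·e^{−(μ−λ)t} = 0.3854·e^{−2.5372}
= 0.3854·0.079090 = 0.030479

Final: 0.030479


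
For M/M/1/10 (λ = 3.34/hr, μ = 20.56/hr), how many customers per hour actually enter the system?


ρ = 0.1625; P_K = (1−ρ)ρ^10/(1−ρ^11) = 0.00000001072
λ_eff = λ(1 − P_K) = 3.34·(1 − 0.00000001072) = 3.34·1.000000 = 3.3400 /hr

Final: 3.3400 /hr


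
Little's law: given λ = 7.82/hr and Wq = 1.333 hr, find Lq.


Lq = λWq = 7.82·1.333 = 10.4241

Final: 10.4241


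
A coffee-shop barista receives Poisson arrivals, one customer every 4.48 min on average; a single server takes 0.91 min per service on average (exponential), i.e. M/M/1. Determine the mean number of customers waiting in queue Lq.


λ = 60/4.48 = 13.3929 /hr
μ = 60/0.91 = 65.9341 /hr
ρ = λ/μ = 13.3929/65.9341 = 0.2031
Lq = ρ²/(1−ρ) = 0.04126/0.7969 = 0.05178

Final: 0.05178


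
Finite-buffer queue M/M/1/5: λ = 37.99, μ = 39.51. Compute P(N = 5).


ρ = λ/μ = 37.99/39.51 = 0.9615
P_K = (1−ρ)ρ^K/(1−ρ^(K+1)) = (0.03847·0.821886)/(1 − 0.790267)
= 0.031619/0.209733 = 0.150758

Final: 0.150758


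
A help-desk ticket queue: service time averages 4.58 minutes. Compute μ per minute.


μ = 1/(service time) in consistent units.
1 minute = 1 min, so μ = 1/4.58 = 0.2183 per minute

Final: 0.2183 /min


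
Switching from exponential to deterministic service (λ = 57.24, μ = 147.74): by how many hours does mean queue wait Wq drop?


ρ = 57.24/147.74 = 0.3874
Wq(M/M/1) = ρ/(μ−λ) = 0.3874/90.50 = 0.004281 hr
Wq(M/D/1) = ρ/(2(μ−λ)) = 0.002141 hr
Savings = 0.004281 − 0.002141 = 0.002141 hr

Final: 0.002141 hr


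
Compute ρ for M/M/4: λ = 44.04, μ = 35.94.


ρ = λ/(cμ) = 44.04/(4·35.94) = 44.04/143.76 = 0.3063

Final: 0.3063


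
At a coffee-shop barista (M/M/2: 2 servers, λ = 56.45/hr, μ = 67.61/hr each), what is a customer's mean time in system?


a = 0.8349; ρ = 0.4175; P₀ = 0.410967
Lq = P₀·a^c·ρ/(c!(1−ρ)²) = 0.17622
Wq = Lq/λ = 0.17622/56.45 = 0.003122 hr
W = Wq + 1/μ = 0.003122 + 0.01479 = 0.01791 hr

Final: 0.01791 hr


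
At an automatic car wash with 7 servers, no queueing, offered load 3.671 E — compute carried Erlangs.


B(7,3.671) = 0.046962 (Erlang-B)
Carried load = a(1 − B) = 3.671·(1 − 0.046962) = 3.671·0.953038 = 3.4986 E

Final: 3.4986 Erlangs


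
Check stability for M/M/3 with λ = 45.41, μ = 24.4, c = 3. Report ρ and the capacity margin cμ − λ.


Total capacity cμ = 3·24.4 = 73.20/hr
ρ = λ/(cμ) = 45.41/73.20 = 0.6204
Stable ⇔ ρ < 1: YES
Spare capacity = cμ − λ = 73.20 − 45.41 = 27.79/hr

Final: ρ = 0.6204; stable; margin = 27.79/hr


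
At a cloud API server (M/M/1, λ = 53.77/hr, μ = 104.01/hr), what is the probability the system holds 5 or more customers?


ρ = 53.77/104.01 = 0.5170
P(N ≥ n) = ρ^n = 0.5170^5 = 0.036925

Final: 0.036925


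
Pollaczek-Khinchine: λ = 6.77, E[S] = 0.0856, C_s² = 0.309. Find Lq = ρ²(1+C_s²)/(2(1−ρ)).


ρ = λ·E[S] = 6.77·0.0856 = 0.5795
Lq = ρ²(1+C_s²)/(2(1−ρ)) = 0.3358·(1+0.309)/(2·0.4205)
= 0.3358·1.3090/0.8410 = 0.52273

Final: 0.52273


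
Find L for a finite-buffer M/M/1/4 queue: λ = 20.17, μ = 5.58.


ρ = 20.17/5.58 = 3.6147
L = ρ[1 − (K+1)ρ^K + Kρ^(K+1)] / [(1−ρ)(1−ρ^(K+1))]
Numerator: 3.6147·(1 − 5·170.720941 + 4·617.104192) = 5840.668322
Denominator: (-2.6147)·(-616.104192) = 1610.924759
L = 5840.668322/1610.924759 = 3.6257

Final: 3.6257


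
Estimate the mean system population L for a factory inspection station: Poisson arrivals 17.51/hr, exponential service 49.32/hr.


ρ = λ/μ = 17.51/49.32 = 0.3550
L = ρ/(1−ρ) = 0.3550/(1 − 0.3550) = 0.3550/0.6450 = 0.5505

Final: 0.5505


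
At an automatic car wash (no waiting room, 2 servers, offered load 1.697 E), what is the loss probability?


B(c,a) = (a^c/c!) / Σ_{k=0}^{c} a^k/k!
a^2/2! = 1.439905
Σ terms (k=0..2): 1.00000 + 1.69700 + 1.43990 = 4.136904
B = 1.439905/4.136904 = 0.348063

Final: 0.348063


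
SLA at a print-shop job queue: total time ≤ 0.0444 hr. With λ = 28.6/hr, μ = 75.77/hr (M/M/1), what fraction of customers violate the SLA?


W ~ Exponential(μ−λ) for M/M/1.
μ − λ = 75.77 − 28.6 = 47.1700
P(W > t) = e^{−(μ−λ)t} = e^{−2.0943} = 0.123151

Final: 0.123151


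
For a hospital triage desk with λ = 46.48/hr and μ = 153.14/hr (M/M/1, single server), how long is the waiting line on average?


ρ = 46.48/153.14 = 0.3035
Lq = ρ²/(1−ρ) = 0.09212/0.6965 = 0.1323

Final: 0.1323


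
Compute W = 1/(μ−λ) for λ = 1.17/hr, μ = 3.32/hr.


W = 1/(μ−λ) = 1/(3.32 − 1.17) = 1/2.15 = 0.4651 hr

Final: 0.4651 hr


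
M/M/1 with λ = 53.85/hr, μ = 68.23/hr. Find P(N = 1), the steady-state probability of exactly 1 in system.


ρ = 53.85/68.23 = 0.7892
P_n = (1−ρ)·ρ^n = (1 − 0.7892)·0.7892^1 = 0.2108·0.789242 = 0.166339

Final: 0.166339


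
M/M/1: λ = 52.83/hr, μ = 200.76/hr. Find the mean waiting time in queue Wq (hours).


ρ = 52.83/200.76 = 0.2632
Wq = ρ/(μ−λ) = 0.2632/(200.76 − 52.83) = 0.2632/147.93 = 0.001779 hr

Final: 0.001779 hr


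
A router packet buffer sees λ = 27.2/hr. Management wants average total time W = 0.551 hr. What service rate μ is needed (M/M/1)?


W = 1/(μ−λ) ⇒ μ − λ = 1/W = 1/0.551 = 1.8149
μ = λ + 1/W = 27.2 + 1.8149 = 29.0149 per hr

Final: 29.0149 /hr


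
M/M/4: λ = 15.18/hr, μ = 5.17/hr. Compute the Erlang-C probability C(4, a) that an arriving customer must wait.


a = λ/μ = 2.9362; ρ = a/4 = 0.7340
P₀ = 0.041477 (from M/M/c formula)
C(c,a) = [a^c/(c!(1−ρ))]·P₀ = [74.32329/(24·0.2660)]·0.041477
= 11.64398·0.041477 = 0.482962

Final: 0.482962


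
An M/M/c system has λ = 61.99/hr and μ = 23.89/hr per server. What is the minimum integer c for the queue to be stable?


Stability requires cμ > λ ⇔ c > λ/μ.
λ/μ = 61.99/23.89 = 2.5948
Minimum integer c = ⌊2.5948⌋ + 1 = 3
Check: 3·23.89 = 71.67 > 61.99, while 2·23.89 = 47.78 ≤ 61.99

Final: 3 servers


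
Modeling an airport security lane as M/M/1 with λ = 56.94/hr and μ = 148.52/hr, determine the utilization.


ρ = λ/μ = 56.94/148.52 = 0.3834

Final: 0.3834


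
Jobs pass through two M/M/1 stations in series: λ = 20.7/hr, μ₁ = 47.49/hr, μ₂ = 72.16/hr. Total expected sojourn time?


Each node sees arrival rate λ = 20.7/hr (tandem ⇒ throughput preserved).
W₁ = 1/(μ₁−λ) = 1/(47.49−20.7) = 0.03733 hr
W₂ = 1/(μ₂−λ) = 1/(72.16−20.7) = 0.01943 hr
W_total = W₁ + W₂ = 0.03733 + 0.01943 = 0.05676 hr

Final: 0.05676 hr


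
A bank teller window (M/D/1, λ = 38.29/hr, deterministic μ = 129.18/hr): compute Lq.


ρ = 38.29/129.18 = 0.2964
M/D/1: Lq = ρ²/(2(1−ρ)) = 0.08786/(2·0.7036) = 0.06244

Final: 0.06244


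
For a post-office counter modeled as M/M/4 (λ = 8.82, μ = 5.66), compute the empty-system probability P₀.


a = λ/μ = 8.82/5.66 = 1.5583; ρ = a/c = 0.3896
Σ_{k=0}^{3} a^k/k! (terms k=0..3) = 1.00000 + 1.55830 + 1.21416 + 0.63067 = 4.40313
Tail: a^4/(4!(1−ρ)) = 5.89669/(24·0.6104) = 0.40250
P₀ = 1/(4.40313 + 0.40250) = 1/4.80563 = 0.208089

Final: 0.208089


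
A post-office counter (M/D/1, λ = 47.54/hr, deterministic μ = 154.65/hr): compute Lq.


ρ = 47.54/154.65 = 0.3074
M/D/1: Lq = ρ²/(2(1−ρ)) = 0.09450/(2·0.6926) = 0.06822

Final: 0.06822


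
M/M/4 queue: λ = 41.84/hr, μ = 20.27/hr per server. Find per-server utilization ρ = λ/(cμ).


ρ = λ/(cμ) = 41.84/(4·20.27) = 41.84/81.08 = 0.5160

Final: 0.5160


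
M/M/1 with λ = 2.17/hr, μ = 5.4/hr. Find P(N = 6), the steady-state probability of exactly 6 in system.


ρ = 2.17/5.4 = 0.4019
P_n = (1−ρ)·ρ^n = (1 − 0.4019)·0.4019^6 = 0.5981·0.004211 = 0.002519

Final: 0.002519


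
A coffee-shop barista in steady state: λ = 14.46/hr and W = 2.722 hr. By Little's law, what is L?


L = λW = 14.46·2.722 = 39.3601

Final: 39.3601


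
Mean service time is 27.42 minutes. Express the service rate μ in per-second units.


μ = 1/(service time) in consistent units.
1 second = 0.0166667 min, so μ = 0.0166667/27.42 = 0.0006078 per second

Final: 0.0006078 /sec


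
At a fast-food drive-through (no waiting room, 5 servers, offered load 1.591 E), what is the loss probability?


B(c,a) = (a^c/c!) / Σ_{k=0}^{c} a^k/k!
a^5/5! = 0.084951
Σ terms (k=0..5): 1.00000 + 1.59100 + 1.26564 + 0.67121 + 0.26697 + 0.08495 = 4.879777
B = 0.084951/4.879777 = 0.017409

Final: 0.017409


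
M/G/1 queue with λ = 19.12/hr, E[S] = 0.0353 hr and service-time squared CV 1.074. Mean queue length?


ρ = λ·E[S] = 19.12·0.0353 = 0.6749
Lq = ρ²(1+C_s²)/(2(1−ρ)) = 0.4555·(1+1.074)/(2·0.3251)
= 0.4555·2.0740/0.6501 = 1.45323

Final: 1.45323


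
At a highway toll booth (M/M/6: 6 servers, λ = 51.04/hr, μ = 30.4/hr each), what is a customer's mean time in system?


a = 1.6789; ρ = 0.2798; P₀ = 0.186476
Lq = P₀·a^c·ρ/(c!(1−ρ)²) = 0.003130
Wq = Lq/λ = 0.003130/51.04 = 0.00006132 hr
W = Wq + 1/μ = 0.00006132 + 0.03289 = 0.03296 hr

Final: 0.03296 hr


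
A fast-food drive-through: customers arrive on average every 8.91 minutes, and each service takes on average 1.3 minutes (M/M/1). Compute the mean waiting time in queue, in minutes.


λ = 60/8.91 = 6.7340 /hr
μ = 60/1.3 = 46.1538 /hr
ρ = λ/μ = 6.7340/46.1538 = 0.1459
Wq = ρ/(μ−λ) = 0.1459/(46.1538−6.7340) = 0.003701 hr
In minutes: 0.003701·60 = 0.2221 min

Final: 0.2221 min


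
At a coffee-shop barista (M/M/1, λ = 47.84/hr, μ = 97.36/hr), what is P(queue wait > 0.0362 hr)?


ρ = 47.84/97.36 = 0.4914
P(Wq > t) = ρ·e^{−(μ−λ)t} = 0.4914·e^{−1.7926}
= 0.4914·0.166523 = 0.081825

Final: 0.081825


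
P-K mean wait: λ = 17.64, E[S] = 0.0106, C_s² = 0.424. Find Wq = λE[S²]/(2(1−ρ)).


ρ = λ·E[S] = 17.64·0.0106 = 0.1870
E[S²] = E[S]²(1+C_s²) = 0.0106²·(1+0.424) = 0.0001600
Wq = λ·E[S²]/(2(1−ρ)) = 17.64·0.0001600/(2·0.8130) = 0.001736 hr

Final: 0.001736 hr


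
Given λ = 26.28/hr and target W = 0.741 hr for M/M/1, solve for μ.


W = 1/(μ−λ) ⇒ μ − λ = 1/W = 1/0.741 = 1.3495
μ = λ + 1/W = 26.28 + 1.3495 = 27.6295 per hr

Final: 27.6295 /hr


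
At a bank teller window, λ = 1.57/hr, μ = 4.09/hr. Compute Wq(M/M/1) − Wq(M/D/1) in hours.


ρ = 1.57/4.09 = 0.3839
Wq(M/M/1) = ρ/(μ−λ) = 0.3839/2.52 = 0.15233 hr
Wq(M/D/1) = ρ/(2(μ−λ)) = 0.07616 hr
Savings = 0.15233 − 0.07616 = 0.07616 hr

Final: 0.07616 hr


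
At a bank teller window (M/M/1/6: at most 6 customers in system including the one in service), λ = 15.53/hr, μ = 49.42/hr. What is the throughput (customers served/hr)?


ρ = 0.3142; P_K = (1−ρ)ρ^6/(1−ρ^7) = 0.0006606
λ_eff = λ(1 − P_K) = 15.53·(1 − 0.0006606) = 15.53·0.999339 = 15.5197 /hr

Final: 15.5197 /hr


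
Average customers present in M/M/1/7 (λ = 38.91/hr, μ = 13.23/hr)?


ρ = 38.91/13.23 = 2.9410
L = ρ[1 − (K+1)ρ^K + Kρ^(K+1)] / [(1−ρ)(1−ρ^(K+1))]
Numerator: 2.9410·(1 − 8·1903.310775 + 7·5597.718992) = 70463.118201
Denominator: (-1.9410)·(-5596.718992) = 10863.472693
L = 70463.118201/10863.472693 = 6.4862

Final: 6.4862


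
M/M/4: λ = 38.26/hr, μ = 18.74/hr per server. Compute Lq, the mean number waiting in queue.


a = λ/μ = 2.0416; ρ = a/4 = 0.5104
P₀ = 0.124647
Lq = P₀·a^c·ρ / (c!·(1−ρ)²) = 0.124647·17.37407·0.5104/(24·0.23970)
= 0.19214

Final: 0.19214


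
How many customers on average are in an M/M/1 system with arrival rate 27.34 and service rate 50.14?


ρ = λ/μ = 27.34/50.14 = 0.5453
L = ρ/(1−ρ) = 0.5453/(1 − 0.5453) = 0.5453/0.4547 = 1.1991

Final: 1.1991


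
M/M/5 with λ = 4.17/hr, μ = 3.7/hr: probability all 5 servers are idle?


a = λ/μ = 4.17/3.7 = 1.1270; ρ = a/c = 0.2254
Σ_{k=0}^{4} a^k/k! (terms k=0..4) = 1.00000 + 1.12703 + 0.63509 + 0.23859 + 0.06722 = 3.06794
Tail: a^5/(5!(1−ρ)) = 1.81833/(120·0.7746) = 0.01956
P₀ = 1/(3.06794 + 0.01956) = 1/3.08750 = 0.323887

Final: 0.323887


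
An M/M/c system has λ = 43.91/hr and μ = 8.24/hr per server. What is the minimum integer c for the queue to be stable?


Stability requires cμ > λ ⇔ c > λ/μ.
λ/μ = 43.91/8.24 = 5.3289
Minimum integer c = ⌊5.3289⌋ + 1 = 6
Check: 6·8.24 = 49.44 > 43.91, while 5·8.24 = 41.20 ≤ 43.91

Final: 6 servers


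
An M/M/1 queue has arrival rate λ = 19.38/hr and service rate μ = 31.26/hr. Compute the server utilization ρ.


ρ = λ/μ = 19.38/31.26 = 0.6200

Final: 0.6200


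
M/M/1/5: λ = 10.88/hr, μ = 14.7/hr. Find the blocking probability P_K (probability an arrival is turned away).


ρ = λ/μ = 10.88/14.7 = 0.7401
P_K = (1−ρ)ρ^K/(1−ρ^(K+1)) = (0.2599·0.222105)/(1 − 0.164388)
= 0.057717/0.835612 = 0.069072

Final: 0.069072


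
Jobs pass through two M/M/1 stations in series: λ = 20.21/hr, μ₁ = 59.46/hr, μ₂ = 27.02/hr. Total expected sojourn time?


Each node sees arrival rate λ = 20.21/hr (tandem ⇒ throughput preserved).
W₁ = 1/(μ₁−λ) = 1/(59.46−20.21) = 0.02548 hr
W₂ = 1/(μ₂−λ) = 1/(27.02−20.21) = 0.14684 hr
W_total = W₁ + W₂ = 0.02548 + 0.14684 = 0.17232 hr

Final: 0.17232 hr


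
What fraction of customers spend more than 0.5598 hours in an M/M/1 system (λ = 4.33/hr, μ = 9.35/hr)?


W ~ Exponential(μ−λ) for M/M/1.
μ − λ = 9.35 − 4.33 = 5.0200
P(W > t) = e^{−(μ−λ)t} = e^{−2.8102} = 0.060193

Final: 0.060193


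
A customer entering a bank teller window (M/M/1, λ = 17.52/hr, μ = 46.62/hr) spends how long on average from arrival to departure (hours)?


W = 1/(μ−λ) = 1/(46.62 − 17.52) = 1/29.10 = 0.03436 hr

Final: 0.03436 hr


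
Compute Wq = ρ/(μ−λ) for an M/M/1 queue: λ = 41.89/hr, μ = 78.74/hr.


ρ = 41.89/78.74 = 0.5320
Wq = ρ/(μ−λ) = 0.5320/(78.74 − 41.89) = 0.5320/36.85 = 0.01444 hr

Final: 0.01444 hr


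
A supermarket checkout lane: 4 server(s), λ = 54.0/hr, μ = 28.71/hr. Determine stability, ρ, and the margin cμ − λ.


Total capacity cμ = 4·28.71 = 114.84/hr
ρ = λ/(cμ) = 54.0/114.84 = 0.4702
Stable ⇔ ρ < 1: YES
Spare capacity = cμ − λ = 114.84 − 54.0 = 60.84/hr

Final: ρ = 0.4702; stable; margin = 60.84/hr


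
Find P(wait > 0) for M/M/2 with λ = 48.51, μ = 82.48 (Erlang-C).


a = λ/μ = 0.5881; ρ = a/2 = 0.2941
P₀ = 0.545510 (from M/M/c formula)
C(c,a) = [a^c/(c!(1−ρ))]·P₀ = [0.34591/(2·0.7059)]·0.545510
= 0.24500·0.545510 = 0.133652

Final: 0.133652


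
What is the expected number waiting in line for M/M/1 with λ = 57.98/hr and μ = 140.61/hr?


ρ = 57.98/140.61 = 0.4123
Lq = ρ²/(1−ρ) = 0.1700/0.5877 = 0.2893

Final: 0.2893


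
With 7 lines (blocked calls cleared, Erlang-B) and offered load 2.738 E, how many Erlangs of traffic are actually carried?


B(7,2.738) = 0.014915 (Erlang-B)
Carried load = a(1 − B) = 2.738·(1 − 0.014915) = 2.738·0.985085 = 2.6972 E

Final: 2.6972 Erlangs


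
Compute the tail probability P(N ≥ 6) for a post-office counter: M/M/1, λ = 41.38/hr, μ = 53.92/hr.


ρ = 41.38/53.92 = 0.7674
P(N ≥ n) = ρ^n = 0.7674^6 = 0.204288

Final: 0.204288


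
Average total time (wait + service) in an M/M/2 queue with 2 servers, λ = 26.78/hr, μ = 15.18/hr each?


a = 1.7642; ρ = 0.8821; P₀ = 0.062653
Lq = P₀·a^c·ρ/(c!(1−ρ)²) = 6.18496
Wq = Lq/λ = 6.18496/26.78 = 0.23095 hr
W = Wq + 1/μ = 0.23095 + 0.06588 = 0.29683 hr

Final: 0.29683 hr


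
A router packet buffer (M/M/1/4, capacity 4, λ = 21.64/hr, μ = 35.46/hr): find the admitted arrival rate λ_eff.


ρ = 0.6103; P_K = (1−ρ)ρ^4/(1−ρ^5) = 0.059055
λ_eff = λ(1 − P_K) = 21.64·(1 − 0.059055) = 21.64·0.940945 = 20.3621 /hr

Final: 20.3621 /hr


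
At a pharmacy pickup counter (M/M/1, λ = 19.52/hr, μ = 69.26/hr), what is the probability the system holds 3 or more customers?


ρ = 19.52/69.26 = 0.2818
P(N ≥ n) = ρ^n = 0.2818^3 = 0.022387

Final: 0.022387


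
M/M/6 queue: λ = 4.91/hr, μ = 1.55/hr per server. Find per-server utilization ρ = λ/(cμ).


ρ = λ/(cμ) = 4.91/(6·1.55) = 4.91/9.30 = 0.5280

Final: 0.5280


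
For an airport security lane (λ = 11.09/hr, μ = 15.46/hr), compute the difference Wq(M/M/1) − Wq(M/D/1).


ρ = 11.09/15.46 = 0.7173
Wq(M/M/1) = ρ/(μ−λ) = 0.7173/4.37 = 0.16415 hr
Wq(M/D/1) = ρ/(2(μ−λ)) = 0.08207 hr
Savings = 0.16415 − 0.08207 = 0.08207 hr

Final: 0.08207 hr


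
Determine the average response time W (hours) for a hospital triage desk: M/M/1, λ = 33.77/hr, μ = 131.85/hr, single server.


W = 1/(μ−λ) = 1/(131.85 − 33.77) = 1/98.08 = 0.01020 hr

Final: 0.01020 hr


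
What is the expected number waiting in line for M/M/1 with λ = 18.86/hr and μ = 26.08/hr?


ρ = 18.86/26.08 = 0.7232
Lq = ρ²/(1−ρ) = 0.5230/0.2768 = 1.8890

Final: 1.8890


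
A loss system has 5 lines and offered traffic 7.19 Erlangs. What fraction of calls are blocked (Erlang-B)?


B(c,a) = (a^c/c!) / Σ_{k=0}^{c} a^k/k!
a^5/5! = 160.126498
Σ terms (k=0..5): 1.00000 + 7.19000 + 25.84805 + 61.94916 + 111.35361 + 160.12650 = 367.467323
B = 160.126498/367.467323 = 0.435757

Final: 0.435757


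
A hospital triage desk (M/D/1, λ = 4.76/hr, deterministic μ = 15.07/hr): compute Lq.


ρ = 4.76/15.07 = 0.3159
M/D/1: Lq = ρ²/(2(1−ρ)) = 0.09977/(2·0.6841) = 0.07291

Final: 0.07291


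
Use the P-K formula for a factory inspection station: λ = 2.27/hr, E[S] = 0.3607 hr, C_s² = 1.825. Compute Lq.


ρ = λ·E[S] = 2.27·0.3607 = 0.8188
Lq = ρ²(1+C_s²)/(2(1−ρ)) = 0.6704·(1+1.825)/(2·0.1812)
= 0.6704·2.8250/0.3624 = 5.22574

Final: 5.22574


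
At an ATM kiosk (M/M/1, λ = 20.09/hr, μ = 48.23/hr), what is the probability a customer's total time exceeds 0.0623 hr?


W ~ Exponential(μ−λ) for M/M/1.
μ − λ = 48.23 − 20.09 = 28.1400
P(W > t) = e^{−(μ−λ)t} = e^{−1.7531} = 0.173232

Final: 0.173232


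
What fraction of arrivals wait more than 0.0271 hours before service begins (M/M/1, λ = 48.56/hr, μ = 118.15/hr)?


ρ = 48.56/118.15 = 0.4110
P(Wq > t) = ρ·e^{−(μ−λ)t} = 0.4110·e^{−1.8859}
= 0.4110·0.151694 = 0.062347

Final: 0.062347


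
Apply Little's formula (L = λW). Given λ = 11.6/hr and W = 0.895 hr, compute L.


L = λW = 11.6·0.895 = 10.3820

Final: 10.3820


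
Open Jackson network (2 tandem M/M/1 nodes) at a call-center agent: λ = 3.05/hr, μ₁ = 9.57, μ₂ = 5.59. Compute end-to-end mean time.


Each node sees arrival rate λ = 3.05/hr (tandem ⇒ throughput preserved).
W₁ = 1/(μ₁−λ) = 1/(9.57−3.05) = 0.15337 hr
W₂ = 1/(μ₂−λ) = 1/(5.59−3.05) = 0.39370 hr
W_total = W₁ + W₂ = 0.15337 + 0.39370 = 0.54708 hr

Final: 0.54708 hr


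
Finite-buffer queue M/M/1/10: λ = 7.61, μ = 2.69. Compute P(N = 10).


ρ = λ/μ = 7.61/2.69 = 2.8290
P_K = (1−ρ)ρ^K/(1−ρ^(K+1)) = (-1.8290·32833.998022)/(1 − 92887.258344)
= -60053.260322/-92886.258344 = 0.646525

Final: 0.646525


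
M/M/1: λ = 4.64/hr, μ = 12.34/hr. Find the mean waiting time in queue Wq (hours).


ρ = 4.64/12.34 = 0.3760
Wq = ρ/(μ−λ) = 0.3760/(12.34 − 4.64) = 0.3760/7.70 = 0.04883 hr

Final: 0.04883 hr


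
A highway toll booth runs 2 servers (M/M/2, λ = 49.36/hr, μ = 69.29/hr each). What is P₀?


a = λ/μ = 49.36/69.29 = 0.7124; ρ = a/c = 0.3562
Σ_{k=0}^{1} a^k/k! (terms k=0..1) = 1.00000 + 0.71237 = 1.71237
Tail: a^2/(2!(1−ρ)) = 0.50747/(2·0.6438) = 0.39411
P₀ = 1/(1.71237 + 0.39411) = 1/2.10648 = 0.474726

Final: 0.474726


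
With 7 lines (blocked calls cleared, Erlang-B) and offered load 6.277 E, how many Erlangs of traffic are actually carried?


B(7,6.277) = 0.203026 (Erlang-B)
Carried load = a(1 − B) = 6.277·(1 − 0.203026) = 6.277·0.796974 = 5.0026 E

Final: 5.0026 Erlangs


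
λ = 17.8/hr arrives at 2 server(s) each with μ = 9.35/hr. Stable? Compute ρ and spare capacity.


Total capacity cμ = 2·9.35 = 18.70/hr
ρ = λ/(cμ) = 17.8/18.70 = 0.9519
Stable ⇔ ρ < 1: YES
Spare capacity = cμ − λ = 18.70 − 17.8 = 0.90/hr

Final: ρ = 0.9519; stable; margin = 0.90/hr


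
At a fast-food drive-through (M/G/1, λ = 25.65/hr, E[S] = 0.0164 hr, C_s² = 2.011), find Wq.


ρ = λ·E[S] = 25.65·0.0164 = 0.4207
E[S²] = E[S]²(1+C_s²) = 0.0164²·(1+2.011) = 0.0008098
Wq = λ·E[S²]/(2(1−ρ)) = 25.65·0.0008098/(2·0.5793) = 0.01793 hr

Final: 0.01793 hr


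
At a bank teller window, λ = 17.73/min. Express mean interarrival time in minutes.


Mean interarrival time = 1/λ = 1/17.73 minute = 0.05640 minute
In minutes: 0.05640 × 1 = 0.05640 min

Final: 0.05640 min


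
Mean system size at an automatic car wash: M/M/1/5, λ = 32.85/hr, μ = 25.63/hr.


ρ = 32.85/25.63 = 1.2817
L = ρ[1 − (K+1)ρ^K + Kρ^(K+1)] / [(1−ρ)(1−ρ^(K+1))]
Numerator: 1.2817·(1 − 6·3.458867 + 5·4.433233) = 3.092702
Denominator: (-0.2817)·(-3.433233) = 0.967146
L = 3.092702/0.967146 = 3.1978

Final: 3.1978


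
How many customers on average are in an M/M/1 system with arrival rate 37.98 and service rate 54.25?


ρ = λ/μ = 37.98/54.25 = 0.7001
L = ρ/(1−ρ) = 0.7001/(1 − 0.7001) = 0.7001/0.2999 = 2.3344

Final: 2.3344


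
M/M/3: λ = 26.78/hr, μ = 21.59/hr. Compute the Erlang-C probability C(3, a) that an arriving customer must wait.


a = λ/μ = 1.2404; ρ = a/3 = 0.4135
P₀ = 0.281535 (from M/M/c formula)
C(c,a) = [a^c/(c!(1−ρ))]·P₀ = [1.90842/(6·0.5865)]·0.281535
= 0.54228·0.281535 = 0.152672

Final: 0.152672


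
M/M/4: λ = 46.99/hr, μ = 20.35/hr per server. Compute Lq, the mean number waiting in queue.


a = λ/μ = 2.3091; ρ = a/4 = 0.5773
P₀ = 0.092343
Lq = P₀·a^c·ρ / (c!·(1−ρ)²) = 0.092343·28.42917·0.5773/(24·0.17870)
= 0.35336

Final: 0.35336


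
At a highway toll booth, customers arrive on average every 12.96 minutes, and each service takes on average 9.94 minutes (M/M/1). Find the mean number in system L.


λ = 60/12.96 = 4.6296 /hr
μ = 60/9.94 = 6.0362 /hr
ρ = λ/μ = 4.6296/6.0362 = 0.7670
L = ρ/(1−ρ) = 0.7670/0.2330 = 3.2914

Final: 3.2914


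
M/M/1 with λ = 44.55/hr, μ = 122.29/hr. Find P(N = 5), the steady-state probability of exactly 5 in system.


ρ = 44.55/122.29 = 0.3643
P_n = (1−ρ)·ρ^n = (1 − 0.3643)·0.3643^5 = 0.6357·0.006416 = 0.004079

Final: 0.004079


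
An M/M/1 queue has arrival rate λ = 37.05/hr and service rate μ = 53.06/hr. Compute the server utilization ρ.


ρ = λ/μ = 37.05/53.06 = 0.6983

Final: 0.6983


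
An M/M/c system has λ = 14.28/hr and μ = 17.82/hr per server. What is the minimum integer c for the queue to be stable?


Stability requires cμ > λ ⇔ c > λ/μ.
λ/μ = 14.28/17.82 = 0.8013
Minimum integer c = ⌊0.8013⌋ + 1 = 1
Check: 1·17.82 = 17.82 > 14.28, while 0·17.82 = 0.00 ≤ 14.28

Final: 1 servers


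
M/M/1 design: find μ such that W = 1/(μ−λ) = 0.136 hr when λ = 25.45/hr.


W = 1/(μ−λ) ⇒ μ − λ = 1/W = 1/0.136 = 7.3529
μ = λ + 1/W = 25.45 + 7.3529 = 32.8029 per hr

Final: 32.8029 /hr


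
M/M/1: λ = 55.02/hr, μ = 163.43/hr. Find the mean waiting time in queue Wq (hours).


ρ = 55.02/163.43 = 0.3367
Wq = ρ/(μ−λ) = 0.3367/(163.43 − 55.02) = 0.3367/108.41 = 0.003105 hr

Final: 0.003105 hr


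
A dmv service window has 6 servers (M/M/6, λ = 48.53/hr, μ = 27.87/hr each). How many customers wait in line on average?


a = λ/μ = 1.7413; ρ = a/6 = 0.2902
P₀ = 0.175182
Lq = P₀·a^c·ρ / (c!·(1−ρ)²) = 0.175182·27.87661·0.2902/(720·0.50379)
= 0.003907

Final: 0.003907


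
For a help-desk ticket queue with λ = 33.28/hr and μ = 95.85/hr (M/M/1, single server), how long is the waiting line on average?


ρ = 33.28/95.85 = 0.3472
Lq = ρ²/(1−ρ) = 0.1206/0.6528 = 0.1847

Final: 0.1847


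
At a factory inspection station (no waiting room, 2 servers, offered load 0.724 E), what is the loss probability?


B(c,a) = (a^c/c!) / Σ_{k=0}^{c} a^k/k!
a^2/2! = 0.262088
Σ terms (k=0..2): 1.00000 + 0.72400 + 0.26209 = 1.986088
B = 0.262088/1.986088 = 0.131962

Final: 0.131962


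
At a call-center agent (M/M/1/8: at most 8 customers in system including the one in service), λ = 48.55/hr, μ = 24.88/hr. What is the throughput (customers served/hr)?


ρ = 1.9514; P_K = (1−ρ)ρ^8/(1−ρ^9) = 0.488730
λ_eff = λ(1 − P_K) = 48.55·(1 − 0.488730) = 48.55·0.511270 = 24.8222 /hr

Final: 24.8222 /hr


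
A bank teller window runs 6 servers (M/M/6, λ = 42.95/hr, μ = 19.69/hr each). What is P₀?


a = λ/μ = 42.95/19.69 = 2.1813; ρ = a/c = 0.3636
Σ_{k=0}^{5} a^k/k! (terms k=0..5) = 1.00000 + 2.18131 + 2.37906 + 1.72982 + 0.94332 + 0.41153 = 8.64504
Tail: a^6/(6!(1−ρ)) = 107.72208/(720·0.6364) = 0.23508
P₀ = 1/(8.64504 + 0.23508) = 1/8.88012 = 0.112611

Final: 0.112611


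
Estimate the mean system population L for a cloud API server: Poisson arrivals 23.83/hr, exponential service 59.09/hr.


ρ = λ/μ = 23.83/59.09 = 0.4033
L = ρ/(1−ρ) = 0.4033/(1 − 0.4033) = 0.4033/0.5967 = 0.6758

Final: 0.6758


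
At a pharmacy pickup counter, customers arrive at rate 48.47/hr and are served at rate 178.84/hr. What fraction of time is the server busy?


ρ = λ/μ = 48.47/178.84 = 0.2710

Final: 0.2710


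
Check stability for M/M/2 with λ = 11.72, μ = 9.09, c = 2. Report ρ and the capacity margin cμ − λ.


Total capacity cμ = 2·9.09 = 18.18/hr
ρ = λ/(cμ) = 11.72/18.18 = 0.6447
Stable ⇔ ρ < 1: YES
Spare capacity = cμ − λ = 18.18 − 11.72 = 6.46/hr

Final: ρ = 0.6447; stable; margin = 6.46/hr


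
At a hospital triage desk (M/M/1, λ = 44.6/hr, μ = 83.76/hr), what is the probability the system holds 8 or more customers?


ρ = 44.6/83.76 = 0.5325
P(N ≥ n) = ρ^n = 0.5325^8 = 0.006462

Final: 0.006462


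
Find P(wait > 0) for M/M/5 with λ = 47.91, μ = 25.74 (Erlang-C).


a = λ/μ = 1.8613; ρ = a/5 = 0.3723
P₀ = 0.154680 (from M/M/c formula)
C(c,a) = [a^c/(c!(1−ρ))]·P₀ = [22.34026/(120·0.6277)]·0.154680
= 0.29657·0.154680 = 0.045874

Final: 0.045874


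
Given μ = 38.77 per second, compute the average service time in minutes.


Mean service time = 1/μ = 1/38.77 second = 0.02579 second
In minutes: 0.02579 × 0.0166667 = 0.0004299 min

Final: 0.0004299 min


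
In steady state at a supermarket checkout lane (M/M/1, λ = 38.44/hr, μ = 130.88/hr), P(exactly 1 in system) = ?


ρ = 38.44/130.88 = 0.2937
P_n = (1−ρ)·ρ^n = (1 − 0.2937)·0.2937^1 = 0.7063·0.293704 = 0.207442

Final: 0.207442


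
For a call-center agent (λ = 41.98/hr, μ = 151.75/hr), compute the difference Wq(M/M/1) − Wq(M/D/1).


ρ = 41.98/151.75 = 0.2766
Wq(M/M/1) = ρ/(μ−λ) = 0.2766/109.77 = 0.002520 hr
Wq(M/D/1) = ρ/(2(μ−λ)) = 0.001260 hr
Savings = 0.002520 − 0.001260 = 0.001260 hr

Final: 0.001260 hr


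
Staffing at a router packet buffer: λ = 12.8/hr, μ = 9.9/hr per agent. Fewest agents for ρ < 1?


Stability requires cμ > λ ⇔ c > λ/μ.
λ/μ = 12.8/9.9 = 1.2929
Minimum integer c = ⌊1.2929⌋ + 1 = 2
Check: 2·9.9 = 19.80 > 12.8, while 1·9.9 = 9.90 ≤ 12.8

Final: 2 servers


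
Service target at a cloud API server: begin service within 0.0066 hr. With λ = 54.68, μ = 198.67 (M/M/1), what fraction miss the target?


ρ = 54.68/198.67 = 0.2752
P(Wq > t) = ρ·e^{−(μ−λ)t} = 0.2752·e^{−0.9503}
= 0.2752·0.386612 = 0.106407

Final: 0.106407


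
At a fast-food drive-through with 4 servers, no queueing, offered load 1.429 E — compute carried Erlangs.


B(4,1.429) = 0.042273 (Erlang-B)
Carried load = a(1 − B) = 1.429·(1 − 0.042273) = 1.429·0.957727 = 1.3686 E

Final: 1.3686 Erlangs


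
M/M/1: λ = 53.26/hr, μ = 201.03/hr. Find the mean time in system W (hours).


W = 1/(μ−λ) = 1/(201.03 − 53.26) = 1/147.77 = 0.006767 hr

Final: 0.006767 hr


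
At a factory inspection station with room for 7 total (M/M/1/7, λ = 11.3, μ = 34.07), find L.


ρ = 11.3/34.07 = 0.3317
L = ρ[1 − (K+1)ρ^K + Kρ^(K+1)] / [(1−ρ)(1−ρ^(K+1))]
Numerator: 0.3317·(1 − 8·0.0004415 + 7·0.0001464) = 0.330839
Denominator: (0.6683)·(0.999854) = 0.668232
L = 0.330839/0.668232 = 0.4951

Final: 0.4951


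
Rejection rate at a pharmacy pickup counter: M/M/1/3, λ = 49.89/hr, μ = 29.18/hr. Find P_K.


ρ = λ/μ = 49.89/29.18 = 1.7097
P_K = (1−ρ)ρ^K/(1−ρ^(K+1)) = (-0.7097·4.997866)/(1 − 8.545016)
= -3.547149/-7.545016 = 0.470131

Final: 0.470131


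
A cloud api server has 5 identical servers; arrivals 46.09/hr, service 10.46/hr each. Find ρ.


ρ = λ/(cμ) = 46.09/(5·10.46) = 46.09/52.30 = 0.8813

Final: 0.8813


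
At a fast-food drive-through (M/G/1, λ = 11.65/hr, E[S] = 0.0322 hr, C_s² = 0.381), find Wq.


ρ = λ·E[S] = 11.65·0.0322 = 0.3751
E[S²] = E[S]²(1+C_s²) = 0.0322²·(1+0.381) = 0.001432
Wq = λ·E[S²]/(2(1−ρ)) = 11.65·0.001432/(2·0.6249) = 0.01335 hr

Final: 0.01335 hr


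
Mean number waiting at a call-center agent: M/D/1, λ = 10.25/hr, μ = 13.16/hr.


ρ = 10.25/13.16 = 0.7789
M/D/1: Lq = ρ²/(2(1−ρ)) = 0.6066/(2·0.2211) = 1.37173

Final: 1.37173


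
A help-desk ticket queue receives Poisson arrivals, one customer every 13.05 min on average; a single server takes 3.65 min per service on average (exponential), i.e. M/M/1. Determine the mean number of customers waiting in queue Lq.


λ = 60/13.05 = 4.5977 /hr
μ = 60/3.65 = 16.4384 /hr
ρ = λ/μ = 4.5977/16.4384 = 0.2797
Lq = ρ²/(1−ρ) = 0.07823/0.7203 = 0.1086

Final: 0.1086


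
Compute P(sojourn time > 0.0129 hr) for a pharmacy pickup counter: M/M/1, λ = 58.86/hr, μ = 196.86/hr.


W ~ Exponential(μ−λ) for M/M/1.
μ − λ = 196.86 − 58.86 = 138.0000
P(W > t) = e^{−(μ−λ)t} = e^{−1.7802} = 0.168604

Final: 0.168604


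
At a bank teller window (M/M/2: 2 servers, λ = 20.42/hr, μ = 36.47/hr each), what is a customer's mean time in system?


a = 0.5599; ρ = 0.2800; P₀ = 0.562554
Lq = P₀·a^c·ρ/(c!(1−ρ)²) = 0.04762
Wq = Lq/λ = 0.04762/20.42 = 0.002332 hr
W = Wq + 1/μ = 0.002332 + 0.02742 = 0.02975 hr

Final: 0.02975 hr


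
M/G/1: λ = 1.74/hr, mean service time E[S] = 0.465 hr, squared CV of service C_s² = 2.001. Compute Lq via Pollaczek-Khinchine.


ρ = λ·E[S] = 1.74·0.465 = 0.8091
Lq = ρ²(1+C_s²)/(2(1−ρ)) = 0.6546·(1+2.001)/(2·0.1909)
= 0.6546·3.0010/0.3818 = 5.14558

Final: 5.14558


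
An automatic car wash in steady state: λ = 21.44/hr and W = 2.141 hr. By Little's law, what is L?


L = λW = 21.44·2.141 = 45.9030

Final: 45.9030


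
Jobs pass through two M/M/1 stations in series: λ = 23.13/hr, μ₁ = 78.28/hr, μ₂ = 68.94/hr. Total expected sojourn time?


Each node sees arrival rate λ = 23.13/hr (tandem ⇒ throughput preserved).
W₁ = 1/(μ₁−λ) = 1/(78.28−23.13) = 0.01813 hr
W₂ = 1/(μ₂−λ) = 1/(68.94−23.13) = 0.02183 hr
W_total = W₁ + W₂ = 0.01813 + 0.02183 = 0.03996 hr

Final: 0.03996 hr


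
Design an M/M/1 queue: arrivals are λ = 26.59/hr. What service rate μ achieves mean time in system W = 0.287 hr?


W = 1/(μ−λ) ⇒ μ − λ = 1/W = 1/0.287 = 3.4843
μ = λ + 1/W = 26.59 + 3.4843 = 30.0743 per hr

Final: 30.0743 /hr


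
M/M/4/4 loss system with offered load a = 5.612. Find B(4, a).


B(c,a) = (a^c/c!) / Σ_{k=0}^{c} a^k/k!
a^4/4! = 41.329429
Σ terms (k=0..4): 1.00000 + 5.61200 + 15.74727 + 29.45790 + 41.32943 = 93.146598
B = 41.329429/93.146598 = 0.443703

Final: 0.443703


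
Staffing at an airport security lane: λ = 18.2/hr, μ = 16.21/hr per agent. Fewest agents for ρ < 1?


Stability requires cμ > λ ⇔ c > λ/μ.
λ/μ = 18.2/16.21 = 1.1228
Minimum integer c = ⌊1.1228⌋ + 1 = 2
Check: 2·16.21 = 32.42 > 18.2, while 1·16.21 = 16.21 ≤ 18.2

Final: 2 servers


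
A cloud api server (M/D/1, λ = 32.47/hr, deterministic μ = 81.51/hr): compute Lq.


ρ = 32.47/81.51 = 0.3984
M/D/1: Lq = ρ²/(2(1−ρ)) = 0.1587/(2·0.6016) = 0.13188

Final: 0.13188


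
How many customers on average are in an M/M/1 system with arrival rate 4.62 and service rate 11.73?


ρ = λ/μ = 4.62/11.73 = 0.3939
L = ρ/(1−ρ) = 0.3939/(1 − 0.3939) = 0.3939/0.6061 = 0.6498

Final: 0.6498


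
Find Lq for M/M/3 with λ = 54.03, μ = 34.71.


a = λ/μ = 1.5566; ρ = a/3 = 0.5189
P₀ = 0.197056
Lq = P₀·a^c·ρ / (c!·(1−ρ)²) = 0.197056·3.77173·0.5189/(6·0.23149)
= 0.27766

Final: 0.27766


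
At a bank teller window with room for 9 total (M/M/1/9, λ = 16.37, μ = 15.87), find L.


ρ = 16.37/15.87 = 1.0315
L = ρ[1 − (K+1)ρ^K + Kρ^(K+1)] / [(1−ρ)(1−ρ^(K+1))]
Numerator: 1.0315·(1 − 10·1.322044 + 9·1.363696) = 0.054491
Denominator: (-0.03151)·(-0.363696) = 0.011459
L = 0.054491/0.011459 = 4.7555

Final: 4.7555


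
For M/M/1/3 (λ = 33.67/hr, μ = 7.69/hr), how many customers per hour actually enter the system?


ρ = 4.3784; P_K = (1−ρ)ρ^3/(1−ρ^4) = 0.773712
λ_eff = λ(1 − P_K) = 33.67·(1 − 0.773712) = 33.67·0.226288 = 7.6191 /hr

Final: 7.6191 /hr


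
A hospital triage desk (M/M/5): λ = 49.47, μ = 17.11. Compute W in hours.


a = 2.8913; ρ = 0.5783; P₀ = 0.052622
Lq = P₀·a^c·ρ/(c!(1−ρ)²) = 0.28805
Wq = Lq/λ = 0.28805/49.47 = 0.005823 hr
W = Wq + 1/μ = 0.005823 + 0.05845 = 0.06427 hr

Final: 0.06427 hr


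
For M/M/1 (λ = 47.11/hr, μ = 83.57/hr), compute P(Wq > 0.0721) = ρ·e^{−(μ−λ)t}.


ρ = 47.11/83.57 = 0.5637
P(Wq > t) = ρ·e^{−(μ−λ)t} = 0.5637·e^{−2.6288}
= 0.5637·0.072167 = 0.040682

Final: 0.040682


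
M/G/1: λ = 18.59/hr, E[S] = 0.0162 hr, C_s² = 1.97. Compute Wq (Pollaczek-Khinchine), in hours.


ρ = λ·E[S] = 18.59·0.0162 = 0.3012
E[S²] = E[S]²(1+C_s²) = 0.0162²·(1+1.97) = 0.0007794
Wq = λ·E[S²]/(2(1−ρ)) = 18.59·0.0007794/(2·0.6988) = 0.01037 hr

Final: 0.01037 hr


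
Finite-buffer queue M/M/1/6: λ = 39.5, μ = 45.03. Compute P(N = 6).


ρ = λ/μ = 39.5/45.03 = 0.8772
P_K = (1−ρ)ρ^K/(1−ρ^(K+1)) = (0.1228·0.455587)/(1 − 0.399637)
= 0.055949/0.600363 = 0.093192

Final: 0.093192


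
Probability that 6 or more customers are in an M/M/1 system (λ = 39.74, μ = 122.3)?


ρ = 39.74/122.3 = 0.3249
P(N ≥ n) = ρ^n = 0.3249^6 = 0.001177

Final: 0.001177


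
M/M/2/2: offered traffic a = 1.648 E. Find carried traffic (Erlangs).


B(2,1.648) = 0.338984 (Erlang-B)
Carried load = a(1 − B) = 1.648·(1 − 0.338984) = 1.648·0.661016 = 1.0894 E

Final: 1.0894 Erlangs


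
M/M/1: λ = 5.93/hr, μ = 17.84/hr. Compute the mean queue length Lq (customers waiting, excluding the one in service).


ρ = 5.93/17.84 = 0.3324
Lq = ρ²/(1−ρ) = 0.1105/0.6676 = 0.1655

Final: 0.1655


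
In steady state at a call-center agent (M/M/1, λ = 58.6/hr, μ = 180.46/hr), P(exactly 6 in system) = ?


ρ = 58.6/180.46 = 0.3247
P_n = (1−ρ)·ρ^n = (1 − 0.3247)·0.3247^6 = 0.6753·0.001172 = 0.0007917

Final: 0.0007917


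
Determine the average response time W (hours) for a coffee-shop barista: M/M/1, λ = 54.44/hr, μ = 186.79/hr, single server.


W = 1/(μ−λ) = 1/(186.79 − 54.44) = 1/132.35 = 0.007556 hr

Final: 0.007556 hr


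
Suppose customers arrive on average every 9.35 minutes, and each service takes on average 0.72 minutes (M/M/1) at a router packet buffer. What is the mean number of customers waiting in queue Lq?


λ = 60/9.35 = 6.4171 /hr
μ = 60/0.72 = 83.3333 /hr
ρ = λ/μ = 6.4171/83.3333 = 0.07701
Lq = ρ²/(1−ρ) = 0.005930/0.9230 = 0.006425

Final: 0.006425


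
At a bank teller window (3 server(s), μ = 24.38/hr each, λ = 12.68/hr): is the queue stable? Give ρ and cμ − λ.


Total capacity cμ = 3·24.38 = 73.14/hr
ρ = λ/(cμ) = 12.68/73.14 = 0.1734
Stable ⇔ ρ < 1: YES
Spare capacity = cμ − λ = 73.14 − 12.68 = 60.46/hr

Final: ρ = 0.1734; stable; margin = 60.46/hr


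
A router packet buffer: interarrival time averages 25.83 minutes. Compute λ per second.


λ = 1/(interarrival time) in consistent units.
1 second = 0.0166667 min, so λ = 0.0166667/25.83 = 0.0006452 per second

Final: 0.0006452 /sec


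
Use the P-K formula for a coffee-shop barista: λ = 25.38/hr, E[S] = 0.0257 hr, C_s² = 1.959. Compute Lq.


ρ = λ·E[S] = 25.38·0.0257 = 0.6523
Lq = ρ²(1+C_s²)/(2(1−ρ)) = 0.4255·(1+1.959)/(2·0.3477)
= 0.4255·2.9590/0.6955 = 1.81016

Final: 1.81016


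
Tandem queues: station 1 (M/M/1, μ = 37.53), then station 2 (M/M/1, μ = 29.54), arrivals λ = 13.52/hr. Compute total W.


Each node sees arrival rate λ = 13.52/hr (tandem ⇒ throughput preserved).
W₁ = 1/(μ₁−λ) = 1/(37.53−13.52) = 0.04165 hr
W₂ = 1/(μ₂−λ) = 1/(29.54−13.52) = 0.06242 hr
W_total = W₁ + W₂ = 0.04165 + 0.06242 = 0.10407 hr

Final: 0.10407 hr


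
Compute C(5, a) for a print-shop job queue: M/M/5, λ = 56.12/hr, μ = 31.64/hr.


a = λ/μ = 1.7737; ρ = a/5 = 0.3547
P₀ = 0.169037 (from M/M/c formula)
C(c,a) = [a^c/(c!(1−ρ))]·P₀ = [17.55521/(120·0.6453)]·0.169037
= 0.22672·0.169037 = 0.038324

Final: 0.038324


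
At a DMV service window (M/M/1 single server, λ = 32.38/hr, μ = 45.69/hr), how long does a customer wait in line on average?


ρ = 32.38/45.69 = 0.7087
Wq = ρ/(μ−λ) = 0.7087/(45.69 − 32.38) = 0.7087/13.31 = 0.05324 hr

Final: 0.05324 hr


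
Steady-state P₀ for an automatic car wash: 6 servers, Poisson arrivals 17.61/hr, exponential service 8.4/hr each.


a = λ/μ = 17.61/8.4 = 2.0964; ρ = a/c = 0.3494
Σ_{k=0}^{5} a^k/k! (terms k=0..5) = 1.00000 + 2.09643 + 2.19751 + 1.53564 + 0.80484 + 0.33746 = 7.97187
Tail: a^6/(6!(1−ρ)) = 84.89467/(720·0.6506) = 0.18123
P₀ = 1/(7.97187 + 0.18123) = 1/8.15310 = 0.122653

Final: 0.122653


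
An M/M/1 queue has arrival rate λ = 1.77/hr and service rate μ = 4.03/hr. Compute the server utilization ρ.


ρ = λ/μ = 1.77/4.03 = 0.4392

Final: 0.4392


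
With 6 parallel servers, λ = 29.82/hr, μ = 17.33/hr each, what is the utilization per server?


ρ = λ/(cμ) = 29.82/(6·17.33) = 29.82/103.98 = 0.2868

Final: 0.2868


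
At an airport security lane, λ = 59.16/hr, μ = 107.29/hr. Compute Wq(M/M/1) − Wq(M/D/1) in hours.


ρ = 59.16/107.29 = 0.5514
Wq(M/M/1) = ρ/(μ−λ) = 0.5514/48.13 = 0.01146 hr
Wq(M/D/1) = ρ/(2(μ−λ)) = 0.005728 hr
Savings = 0.01146 − 0.005728 = 0.005728 hr

Final: 0.005728 hr


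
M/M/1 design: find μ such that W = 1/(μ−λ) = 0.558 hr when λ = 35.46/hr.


W = 1/(μ−λ) ⇒ μ − λ = 1/W = 1/0.558 = 1.7921
μ = λ + 1/W = 35.46 + 1.7921 = 37.2521 per hr

Final: 37.2521 /hr


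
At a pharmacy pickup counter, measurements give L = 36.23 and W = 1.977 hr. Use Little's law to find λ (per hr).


λ = L/W = 36.23/1.977 = 18.3257 /hr

Final: 18.3257 /hr


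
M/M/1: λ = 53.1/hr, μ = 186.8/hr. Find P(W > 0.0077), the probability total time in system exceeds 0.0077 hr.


W ~ Exponential(μ−λ) for M/M/1.
μ − λ = 186.8 − 53.1 = 133.7000
P(W > t) = e^{−(μ−λ)t} = e^{−1.0295} = 0.357189

Final: 0.357189


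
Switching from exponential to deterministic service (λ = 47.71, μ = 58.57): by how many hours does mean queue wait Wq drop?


ρ = 47.71/58.57 = 0.8146
Wq(M/M/1) = ρ/(μ−λ) = 0.8146/10.86 = 0.07501 hr
Wq(M/D/1) = ρ/(2(μ−λ)) = 0.03750 hr
Savings = 0.07501 − 0.03750 = 0.03750 hr

Final: 0.03750 hr
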